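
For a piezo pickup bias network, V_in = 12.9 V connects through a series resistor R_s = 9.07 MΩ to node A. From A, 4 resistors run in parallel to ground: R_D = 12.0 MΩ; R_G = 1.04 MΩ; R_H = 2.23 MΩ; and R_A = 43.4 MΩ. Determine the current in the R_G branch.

Combine the parallel branches: R_p = (1/12.0 + 1/1.04 + 1/2.23 + 1/43.4)⁻¹ = 0.6595 MΩ.
V_A by voltage divider: V_A = 12.9 × 0.6595/(9.07 + 0.6595) = 0.8744 V.
I(R_G) = V_A / R_G = 0.8744/1.04 = 0.8408 µA.
(Check via current divider: I_total = 1.326 µA; share G_k/ΣG = 0.6341 → same result.)

I ≈ 0.841 µA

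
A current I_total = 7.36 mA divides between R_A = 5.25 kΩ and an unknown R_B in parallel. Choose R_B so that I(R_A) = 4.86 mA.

R_B ≈ 10.2 kΩ

Two-branch current divider: I_A = I_total · R_B/(R_A + R_B).
4.86/7.36 = R_B/(R_A + R_B) → R_B = R_A · (0.6603)/(1 − 0.6603) = 5.25 × 1.944 = 10.21 kΩ.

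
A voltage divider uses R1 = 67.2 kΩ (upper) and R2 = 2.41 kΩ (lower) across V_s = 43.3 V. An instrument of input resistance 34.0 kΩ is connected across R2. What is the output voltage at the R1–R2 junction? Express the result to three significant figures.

V_out ≈ 1.40 V

First combine the lower leg with the load: R2 ‖ R_L = 2.250 kΩ.
Now apply the divider: V_out = 43.3 × 0.03240 = 1.403 V.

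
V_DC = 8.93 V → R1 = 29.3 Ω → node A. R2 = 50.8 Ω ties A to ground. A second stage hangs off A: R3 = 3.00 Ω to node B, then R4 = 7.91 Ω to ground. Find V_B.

V_B ≈ 1.52 V

Node A sees R2 in parallel with the series input of stage 2, R3 + R4 = 10.91 Ω.
R2 ‖ (R3+R4) = 8.981 Ω.
So V_A = 8.93 × 0.2346 = 2.095 V.
Then the unloaded second divider: V_B = V_A × R4/(R3+R4) = 2.095 × 0.7250 = 1.519 V.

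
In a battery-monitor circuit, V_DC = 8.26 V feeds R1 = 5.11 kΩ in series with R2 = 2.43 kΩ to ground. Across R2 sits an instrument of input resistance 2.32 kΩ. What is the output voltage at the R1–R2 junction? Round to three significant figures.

V_out ≈ 1.56 V

R2 ‖ R_L = (2.43 × 2.32)/(2.43 + 2.32) = 1.187 kΩ.
Then V_out = V_DC · R2'/(R1 + R2') = 8.26 × 1.187/6.297 = 1.557 V.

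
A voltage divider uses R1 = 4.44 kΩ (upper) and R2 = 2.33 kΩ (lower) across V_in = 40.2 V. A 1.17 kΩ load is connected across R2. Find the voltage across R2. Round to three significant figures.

V_out ≈ 6.00 V

The load sits in parallel with R2, giving an effective lower resistance R2' = R2·R_L/(R2+R_L) = 0.7789 kΩ.
Voltage divider with the loaded lower leg: V_out = 40.2 × 0.7789/(4.44 + 0.7789) = 40.2 × 0.1492 = 6.000 V.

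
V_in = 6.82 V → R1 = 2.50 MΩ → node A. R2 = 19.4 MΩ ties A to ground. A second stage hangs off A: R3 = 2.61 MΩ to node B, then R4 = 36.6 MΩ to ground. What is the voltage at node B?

Looking into the second stage from A: R3 + R4 = 39.21 MΩ appears in parallel with R2.
Effective lower resistance at A: R2 ‖ 39.21 = 12.98 MΩ.
V_A = 6.82 × 12.98/(2.50 + 12.98) = 5.718 V.
Stage 2 is unloaded, so V_B = V_A · R4/(R3+R4) = 5.718 × 36.6/39.21 = 5.338 V.

V_B ≈ 5.34 V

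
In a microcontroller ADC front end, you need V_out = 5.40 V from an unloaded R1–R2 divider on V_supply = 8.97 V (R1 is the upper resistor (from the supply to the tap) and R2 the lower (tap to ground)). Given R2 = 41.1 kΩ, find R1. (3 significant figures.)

Required fraction k = V_out/V_supply = 0.6020.
R1 = R2·(1/k − 1) = 41.1 × 0.6611 = 27.17 kΩ.

R1 ≈ 27.2 kΩ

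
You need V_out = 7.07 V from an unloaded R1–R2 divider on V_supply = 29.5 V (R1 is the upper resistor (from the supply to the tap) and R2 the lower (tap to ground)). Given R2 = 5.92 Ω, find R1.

R1 ≈ 18.8 Ω

V_out/V_supply = R2/(R1+R2) = 0.2397.
R1 = R2·(1/k − 1) = 5.92 × 3.173 = 18.78 Ω.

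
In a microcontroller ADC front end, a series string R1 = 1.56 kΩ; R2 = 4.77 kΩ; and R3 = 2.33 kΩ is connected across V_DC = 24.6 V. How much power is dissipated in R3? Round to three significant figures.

P ≈ 18.8 mW

Series current I = V_DC/ΣR = 24.6/8.660 = 2.841 mA.
V(R3) = I·R = 6.619 V; P = V·I = 6.619 × 2.841 = 18.80 mW.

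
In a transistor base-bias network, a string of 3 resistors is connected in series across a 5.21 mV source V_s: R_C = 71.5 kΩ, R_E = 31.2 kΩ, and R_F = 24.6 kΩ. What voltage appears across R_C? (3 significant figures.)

V ≈ 2.93 mV

Total series resistance ΣR = 71.5 + 31.2 + 24.6 = 127.3 kΩ.
Voltage divider: V = V_s · (71.50 / 127.3) = 5.21 × 0.5617 = 2.926 mV.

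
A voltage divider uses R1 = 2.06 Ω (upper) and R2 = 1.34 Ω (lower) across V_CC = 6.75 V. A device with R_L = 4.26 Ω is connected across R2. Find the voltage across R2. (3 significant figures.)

V_out ≈ 2.23 V

The load sits in parallel with R2, giving an effective lower resistance R2' = R2·R_L/(R2+R_L) = 1.019 Ω.
Now apply the divider: V_out = 6.75 × 0.3310 = 2.234 V.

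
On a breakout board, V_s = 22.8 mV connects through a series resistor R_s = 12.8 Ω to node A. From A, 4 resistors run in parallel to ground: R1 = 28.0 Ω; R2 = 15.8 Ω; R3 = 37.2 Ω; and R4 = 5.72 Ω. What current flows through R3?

Parallel bank: R_p = 1/(1/28.0 + 1/15.8 + 1/37.2 + 1/5.72) = 3.325 Ω.
V_A by voltage divider: V_A = 22.8 × 3.325/(12.8 + 3.325) = 4.702 mV.
I(R3) = V_A / R3 = 4.702/37.2 = 0.1264 mA.

I ≈ 0.126 mA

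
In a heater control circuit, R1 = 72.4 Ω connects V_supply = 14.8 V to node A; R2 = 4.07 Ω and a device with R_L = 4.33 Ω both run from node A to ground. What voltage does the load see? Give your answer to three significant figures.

V_out ≈ 0.417 V

First combine the lower leg with the load: R2 ‖ R_L = 2.098 Ω.
Voltage divider with the loaded lower leg: V_out = 14.8 × 2.098/(72.4 + 2.098) = 14.8 × 0.02816 = 0.4168 V.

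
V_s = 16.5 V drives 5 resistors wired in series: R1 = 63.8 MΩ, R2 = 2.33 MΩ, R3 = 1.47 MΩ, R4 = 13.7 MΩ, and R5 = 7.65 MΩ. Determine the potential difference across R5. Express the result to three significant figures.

Series total: ΣR = 63.8 + 2.33 + 1.47 + 13.7 + 7.65 = 88.95 MΩ.
V = V_s · R/ΣR = 16.5 × 0.08600 = 1.419 V.

V ≈ 1.42 V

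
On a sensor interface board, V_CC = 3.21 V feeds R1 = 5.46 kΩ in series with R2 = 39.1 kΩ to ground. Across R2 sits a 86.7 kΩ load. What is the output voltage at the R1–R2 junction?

V_out ≈ 2.67 V

First combine the lower leg with the load: R2 ‖ R_L = 26.95 kΩ.
Then V_out = V_CC · R2'/(R1 + R2') = 3.21 × 26.95/32.41 = 2.669 V.
(Unloaded it would be 2.82 V; the load pulls it down.)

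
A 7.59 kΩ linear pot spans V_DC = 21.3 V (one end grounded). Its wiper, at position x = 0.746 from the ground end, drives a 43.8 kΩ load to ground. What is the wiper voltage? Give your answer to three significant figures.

Lower segment x·R_p = 5.662 kΩ; upper segment (1−x)·R_p = 1.928 kΩ.
R_L loads the lower segment: effective lower R = 5.014 kΩ.
V_out = 21.3 × 5.014/(1.928 + 5.014) = 15.38 V.

V_out ≈ 15.4 V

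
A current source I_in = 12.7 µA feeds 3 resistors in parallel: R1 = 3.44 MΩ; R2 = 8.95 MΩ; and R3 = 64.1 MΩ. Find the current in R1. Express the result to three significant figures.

ΣG = 1/3.44 + 1/8.95 + 1/64.1 = 0.4180.
By the current-divider rule, I = I_in · G_k/ΣG = 12.7 × 0.6954 = 8.832 µA.

I ≈ 8.83 µA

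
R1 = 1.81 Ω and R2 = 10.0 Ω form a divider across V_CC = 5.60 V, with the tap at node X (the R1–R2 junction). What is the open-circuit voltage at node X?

V_th ≈ 4.74 V

With X open, the divider is unloaded: V_th = 5.60 × 10.0/11.81 = 4.742 V.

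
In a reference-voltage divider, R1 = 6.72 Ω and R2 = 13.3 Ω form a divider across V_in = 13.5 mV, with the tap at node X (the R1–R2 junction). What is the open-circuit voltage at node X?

Open-circuit (no load on X): V_th = V_in · R2/(R1 + R2) = 13.5 × 13.3/(6.720 + 13.3) = 8.969 mV.

V_th ≈ 8.97 mV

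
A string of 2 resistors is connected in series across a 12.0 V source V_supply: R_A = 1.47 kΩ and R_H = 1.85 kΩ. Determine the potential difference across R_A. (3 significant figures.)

Series total: ΣR = 1.47 + 1.85 = 3.320 kΩ.
Voltage divider: V = V_supply · (1.470 / 3.320) = 12.0 × 0.4428 = 5.313 V.

V ≈ 5.31 V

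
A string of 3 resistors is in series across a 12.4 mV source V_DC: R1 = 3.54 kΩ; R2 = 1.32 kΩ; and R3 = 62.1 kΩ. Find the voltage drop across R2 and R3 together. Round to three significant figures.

V ≈ 11.7 mV

ΣR = 3.54 + 1.32 + 62.1 = 66.96 kΩ.
R_{R2..R3} = 1.32 + 62.1 = 63.42 kΩ.
V = V_DC · R/ΣR = 12.4 × 0.9471 = 11.74 mV.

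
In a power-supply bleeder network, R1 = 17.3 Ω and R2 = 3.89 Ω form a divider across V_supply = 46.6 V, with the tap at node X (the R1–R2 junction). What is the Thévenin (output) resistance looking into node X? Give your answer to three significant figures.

R_th ≈ 3.18 Ω

With V_supply suppressed (replaced by a short), R_th = R1 ‖ R2 = (17.30 × 3.89)/(17.30 + 3.89) = 3.176 Ω.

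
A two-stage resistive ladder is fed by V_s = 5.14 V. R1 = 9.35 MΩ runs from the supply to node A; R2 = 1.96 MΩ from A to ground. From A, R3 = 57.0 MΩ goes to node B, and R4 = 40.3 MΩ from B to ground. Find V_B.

V_B ≈ 0.363 V

Node A sees R2 in parallel with the series input of stage 2, R3 + R4 = 97.30 MΩ.
R2 ‖ (R3+R4) = 1.921 MΩ.
First divider: V_A = V_s · 1.921/(9.35 + 1.921) = 0.8762 V.
Then the unloaded second divider: V_B = V_A × R4/(R3+R4) = 0.8762 × 0.4142 = 0.3629 V.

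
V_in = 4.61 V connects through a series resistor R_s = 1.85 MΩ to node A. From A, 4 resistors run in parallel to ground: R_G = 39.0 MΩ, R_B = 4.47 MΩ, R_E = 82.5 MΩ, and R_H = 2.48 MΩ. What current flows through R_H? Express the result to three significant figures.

Combine the parallel branches: R_p = (1/39.0 + 1/4.47 + 1/82.5 + 1/2.48)⁻¹ = 1.504 MΩ.
V_A by voltage divider: V_A = 4.61 × 1.504/(1.85 + 1.504) = 2.068 V.
I(R_H) = V_A / R_H = 2.068/2.48 = 0.8337 µA.
(Equivalently: I_total = 1.374 µA, then current-divider fraction G_k/ΣG = 0.6066.)

I ≈ 0.834 µA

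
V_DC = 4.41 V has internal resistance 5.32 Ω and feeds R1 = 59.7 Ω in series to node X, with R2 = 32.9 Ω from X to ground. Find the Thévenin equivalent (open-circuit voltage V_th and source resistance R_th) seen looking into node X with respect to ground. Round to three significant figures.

V_th ≈ 1.48 V, R_th ≈ 21.8 Ω

R1' = 5.32 + 59.7 = 65.02 Ω (source resistance + R1).
Open-circuit (no load on X): V_th = V_DC · R2/(R1' + R2) = 4.41 × 32.9/(65.02 + 32.9) = 1.482 V.
Zeroing V_DC shorts the top of R1' to ground, so R_th = R1' ‖ R2 = 21.85 Ω.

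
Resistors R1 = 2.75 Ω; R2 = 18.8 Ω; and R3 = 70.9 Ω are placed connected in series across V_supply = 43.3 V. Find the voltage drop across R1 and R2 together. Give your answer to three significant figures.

V ≈ 10.1 V

Total series resistance ΣR = 2.75 + 18.8 + 70.9 = 92.45 Ω.
R_{R1..R2} = 2.75 + 18.8 = 21.55 Ω.
By the voltage-divider rule, V = 43.3 × 21.55/92.45 = 10.09 V.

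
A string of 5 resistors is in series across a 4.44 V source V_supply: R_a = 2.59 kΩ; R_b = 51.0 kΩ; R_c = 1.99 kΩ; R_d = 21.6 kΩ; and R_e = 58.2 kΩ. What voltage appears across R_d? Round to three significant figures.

V ≈ 0.708 V

Total series resistance ΣR = 2.59 + 51.0 + 1.99 + 21.6 + 58.2 = 135.4 kΩ.
V = V_supply · R/ΣR = 4.44 × 0.1596 = 0.7084 V.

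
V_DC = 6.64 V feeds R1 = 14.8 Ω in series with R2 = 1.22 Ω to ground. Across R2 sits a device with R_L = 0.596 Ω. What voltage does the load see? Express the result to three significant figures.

The load sits in parallel with R2, giving an effective lower resistance R2' = R2·R_L/(R2+R_L) = 0.4004 Ω.
Voltage divider with the loaded lower leg: V_out = 6.64 × 0.4004/(14.8 + 0.4004) = 6.64 × 0.02634 = 0.1749 V.
(Unloaded it would be 0.506 V; the load pulls it down.)

V_out ≈ 0.175 V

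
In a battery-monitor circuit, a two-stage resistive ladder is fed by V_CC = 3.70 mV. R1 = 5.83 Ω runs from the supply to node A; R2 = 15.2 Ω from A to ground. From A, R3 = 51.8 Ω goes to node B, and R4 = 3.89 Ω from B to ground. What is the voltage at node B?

V_B ≈ 0.174 mV

Looking into the second stage from A: R3 + R4 = 55.69 Ω appears in parallel with R2.
R2 ‖ (R3+R4) = 11.94 Ω.
First divider: V_A = V_CC · 11.94/(5.83 + 11.94) = 2.486 mV.
Stage 2 is unloaded, so V_B = V_A · R4/(R3+R4) = 2.486 × 3.89/55.69 = 0.1737 mV.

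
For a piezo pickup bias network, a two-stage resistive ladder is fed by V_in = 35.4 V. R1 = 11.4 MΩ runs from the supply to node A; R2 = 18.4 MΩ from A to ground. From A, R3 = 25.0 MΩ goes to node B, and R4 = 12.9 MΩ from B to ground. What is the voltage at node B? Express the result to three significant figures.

V_B ≈ 6.27 V

Node A sees R2 in parallel with the series input of stage 2, R3 + R4 = 37.90 MΩ.
R2 ‖ (R3+R4) = 12.39 MΩ.
So V_A = 35.4 × 0.5207 = 18.43 V.
Stage 2 is unloaded, so V_B = V_A · R4/(R3+R4) = 18.43 × 12.9/37.90 = 6.274 V.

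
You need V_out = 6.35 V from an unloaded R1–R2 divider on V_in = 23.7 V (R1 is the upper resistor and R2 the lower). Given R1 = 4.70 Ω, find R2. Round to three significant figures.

R2 ≈ 1.72 Ω

V_out/V_in = R2/(R1+R2) = 0.2679.
So R2 = R1 · V_out/(V_in − V_out) = 4.70 × 6.35/(23.7 − 6.35) = 4.70 × 0.3660 = 1.720 Ω.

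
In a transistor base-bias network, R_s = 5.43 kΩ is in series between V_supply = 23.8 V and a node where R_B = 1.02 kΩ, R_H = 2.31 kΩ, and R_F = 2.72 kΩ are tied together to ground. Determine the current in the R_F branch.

I ≈ 0.820 mA

Parallel bank: R_p = 1/(1/1.02 + 1/2.31 + 1/2.72) = 0.5615 kΩ.
V_A = 23.8 × 0.5615/5.992 = 2.230 V.
Branch current I = V_A/R_F = 2.230/2.72 = 0.8200 mA.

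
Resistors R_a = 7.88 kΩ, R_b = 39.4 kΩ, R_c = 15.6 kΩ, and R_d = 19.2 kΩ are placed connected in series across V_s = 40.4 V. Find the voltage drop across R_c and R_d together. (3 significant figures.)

ΣR = 7.88 + 39.4 + 15.6 + 19.2 = 82.08 kΩ.
R_{R_c..R_d} = 15.6 + 19.2 = 34.80 kΩ.
Voltage divider: V = V_s · (34.80 / 82.08) = 40.4 × 0.4240 = 17.13 V.

V ≈ 17.1 V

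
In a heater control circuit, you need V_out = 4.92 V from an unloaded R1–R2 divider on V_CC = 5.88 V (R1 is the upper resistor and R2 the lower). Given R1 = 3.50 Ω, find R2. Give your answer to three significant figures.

Required fraction k = V_out/V_CC = 0.8367.
Rearranging, R2 = R1·k/(1−k) = 3.50 × 5.125 = 17.94 Ω.

R2 ≈ 17.9 Ω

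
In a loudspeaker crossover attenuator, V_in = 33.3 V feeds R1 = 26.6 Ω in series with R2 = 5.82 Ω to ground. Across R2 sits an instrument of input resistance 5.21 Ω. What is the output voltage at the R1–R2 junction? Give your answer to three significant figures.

R2 ‖ R_L = (5.82 × 5.21)/(5.82 + 5.21) = 2.749 Ω.
Then V_out = V_in · R2'/(R1 + R2') = 33.3 × 2.749/29.35 = 3.119 V.

V_out ≈ 3.12 V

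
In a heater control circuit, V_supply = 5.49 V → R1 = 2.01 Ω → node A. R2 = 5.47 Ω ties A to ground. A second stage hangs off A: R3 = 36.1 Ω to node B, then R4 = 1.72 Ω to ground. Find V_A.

The second stage (R3 + R4 = 37.82 Ω) loads node A in parallel with R2.
Effective lower resistance at A: R2 ‖ 37.82 = 4.779 Ω.
V_A = 5.49 × 4.779/(2.01 + 4.779) = 3.865 V.

V_A ≈ 3.86 V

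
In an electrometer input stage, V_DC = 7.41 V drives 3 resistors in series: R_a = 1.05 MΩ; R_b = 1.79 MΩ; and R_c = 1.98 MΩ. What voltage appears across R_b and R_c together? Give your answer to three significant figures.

Series total: ΣR = 1.05 + 1.79 + 1.98 = 4.820 MΩ.
R_{R_b..R_c} = 1.79 + 1.98 = 3.770 MΩ.
By the voltage-divider rule, V = 7.41 × 3.770/4.820 = 5.796 V.

V ≈ 5.80 V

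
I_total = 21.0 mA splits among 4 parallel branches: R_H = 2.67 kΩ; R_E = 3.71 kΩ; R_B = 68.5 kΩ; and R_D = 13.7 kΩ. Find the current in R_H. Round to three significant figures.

I ≈ 10.7 mA

Total conductance ΣG = 1/2.67 + 1/3.71 + 1/68.5 + 1/13.7 = 0.7317 (units of 1/kΩ).
Current divider: I(R_H) = I_total · G_k/ΣG = 21.0 × (0.3745/0.7317) = 21.0 × 0.5119 = 10.75 mA.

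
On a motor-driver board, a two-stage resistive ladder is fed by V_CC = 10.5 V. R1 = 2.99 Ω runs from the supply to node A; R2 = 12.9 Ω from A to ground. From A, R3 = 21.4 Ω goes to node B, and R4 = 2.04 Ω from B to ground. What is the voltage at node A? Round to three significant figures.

The second stage (R3 + R4 = 23.44 Ω) loads node A in parallel with R2.
Effective lower resistance at A: R2 ‖ 23.44 = 8.321 Ω.
So V_A = 10.5 × 0.7356 = 7.724 V.

V_A ≈ 7.72 V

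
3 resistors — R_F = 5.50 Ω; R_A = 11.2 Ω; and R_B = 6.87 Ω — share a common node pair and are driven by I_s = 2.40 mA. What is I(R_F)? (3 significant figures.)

Conductances: ΣG = 1/5.50 + 1/11.2 + 1/6.87 = 0.4167 (1/Ω).
By the current-divider rule, I = I_s · G_k/ΣG = 2.40 × 0.4364 = 1.047 mA.

I ≈ 1.05 mA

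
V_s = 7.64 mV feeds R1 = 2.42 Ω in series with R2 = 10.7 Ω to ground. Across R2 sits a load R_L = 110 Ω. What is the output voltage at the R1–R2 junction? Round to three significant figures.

V_out ≈ 6.12 mV

The load sits in parallel with R2, giving an effective lower resistance R2' = R2·R_L/(R2+R_L) = 9.751 Ω.
Then V_out = V_s · R2'/(R1 + R2') = 7.64 × 9.751/12.17 = 6.121 mV.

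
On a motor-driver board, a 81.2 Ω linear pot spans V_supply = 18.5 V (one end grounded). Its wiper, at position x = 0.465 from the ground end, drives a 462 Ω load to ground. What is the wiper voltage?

V_out ≈ 8.24 V

Lower segment x·R_p = 37.76 Ω; upper segment (1−x)·R_p = 43.44 Ω.
(x·R_p) ‖ R_L = 34.91 Ω.
Loaded-divider output: V_out = 18.5 × 0.4455 = 8.242 V.
(Unloaded: V_out = x·V_supply = 8.60 V.)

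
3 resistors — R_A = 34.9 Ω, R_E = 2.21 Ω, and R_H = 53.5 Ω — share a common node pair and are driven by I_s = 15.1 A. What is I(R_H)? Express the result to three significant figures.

ΣG = 1/34.9 + 1/2.21 + 1/53.5 = 0.4998.
Current divider: I(R_H) = I_s · G_k/ΣG = 15.1 × (0.01869/0.4998) = 15.1 × 0.03740 = 0.5647 A.

I ≈ 0.565 A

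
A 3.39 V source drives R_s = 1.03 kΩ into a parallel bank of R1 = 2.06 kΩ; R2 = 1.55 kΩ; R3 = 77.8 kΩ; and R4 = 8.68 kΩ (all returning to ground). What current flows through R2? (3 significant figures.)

Equivalent of the parallel group: R_p = 0.7945 kΩ.
V_A by voltage divider: V_A = 3.39 × 0.7945/(1.03 + 0.7945) = 1.476 V.
I(R2) = V_A / R2 = 1.476/1.55 = 0.9524 mA.
(Equivalently: I_total = 1.858 mA, then current-divider fraction G_k/ΣG = 0.5126.)

I ≈ 0.952 mA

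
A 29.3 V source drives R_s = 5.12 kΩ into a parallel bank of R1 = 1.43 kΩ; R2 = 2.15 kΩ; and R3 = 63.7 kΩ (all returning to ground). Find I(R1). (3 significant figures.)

Parallel bank: R_p = 1/(1/1.43 + 1/2.15 + 1/63.7) = 0.8474 kΩ.
Node voltage V_A = V_in · R_p/(R_s + R_p) = 29.3 × 0.1420 = 4.161 V.
Branch current I = V_A/R1 = 4.161/1.43 = 2.910 mA.

I ≈ 2.91 mA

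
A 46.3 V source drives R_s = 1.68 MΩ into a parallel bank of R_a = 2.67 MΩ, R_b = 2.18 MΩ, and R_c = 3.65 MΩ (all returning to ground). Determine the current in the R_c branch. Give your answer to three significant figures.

Combine the parallel branches: R_p = (1/2.67 + 1/2.18 + 1/3.65)⁻¹ = 0.9032 MΩ.
Node voltage V_A = V_CC · R_p/(R_s + R_p) = 46.3 × 0.3496 = 16.19 V.
I(R_c) = V_A / R_c = 16.19/3.65 = 4.435 µA.
(Equivalently: I_total = 17.92 µA, then current-divider fraction G_k/ΣG = 0.2474.)

I ≈ 4.44 µA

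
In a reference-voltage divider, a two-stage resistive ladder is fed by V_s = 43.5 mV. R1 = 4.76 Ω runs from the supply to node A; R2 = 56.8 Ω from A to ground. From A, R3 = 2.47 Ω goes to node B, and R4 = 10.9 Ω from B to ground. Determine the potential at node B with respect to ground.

Node A sees R2 in parallel with the series input of stage 2, R3 + R4 = 13.37 Ω.
R2 ‖ (R3+R4) = 10.82 Ω.
V_A = 43.5 × 10.82/(4.76 + 10.82) = 30.21 mV.
Stage 2 is unloaded, so V_B = V_A · R4/(R3+R4) = 30.21 × 10.9/13.37 = 24.63 mV.

V_B ≈ 24.6 mV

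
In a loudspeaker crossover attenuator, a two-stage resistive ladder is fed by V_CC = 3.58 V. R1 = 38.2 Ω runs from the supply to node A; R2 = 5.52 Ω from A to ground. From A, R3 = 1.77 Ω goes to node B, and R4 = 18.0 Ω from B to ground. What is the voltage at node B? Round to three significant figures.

V_B ≈ 0.331 V

Looking into the second stage from A: R3 + R4 = 19.77 Ω appears in parallel with R2.
Effective lower resistance at A: R2 ‖ 19.77 = 4.315 Ω.
First divider: V_A = V_CC · 4.315/(38.2 + 4.315) = 0.3634 V.
V_B = V_A × 0.9105 = 0.3308 V.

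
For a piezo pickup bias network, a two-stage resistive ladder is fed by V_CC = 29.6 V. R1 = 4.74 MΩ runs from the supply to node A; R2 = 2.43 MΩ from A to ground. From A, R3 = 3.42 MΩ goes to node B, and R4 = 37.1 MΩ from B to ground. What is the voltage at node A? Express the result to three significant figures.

The second stage (R3 + R4 = 40.52 MΩ) loads node A in parallel with R2.
Effective lower resistance at A: R2 ‖ 40.52 = 2.293 MΩ.
V_A = 29.6 × 2.293/(4.74 + 2.293) = 9.649 V.

V_A ≈ 9.65 V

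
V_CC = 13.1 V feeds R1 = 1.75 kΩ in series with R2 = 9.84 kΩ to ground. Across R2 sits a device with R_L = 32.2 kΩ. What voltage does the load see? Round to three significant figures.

V_out ≈ 10.6 V

First combine the lower leg with the load: R2 ‖ R_L = 7.537 kΩ.
Voltage divider with the loaded lower leg: V_out = 13.1 × 7.537/(1.75 + 7.537) = 13.1 × 0.8116 = 10.63 V.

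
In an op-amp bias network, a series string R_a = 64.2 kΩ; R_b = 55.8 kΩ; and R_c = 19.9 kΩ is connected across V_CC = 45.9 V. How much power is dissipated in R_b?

P ≈ 6.01 mW

ΣR = 139.9 kΩ → I = 45.9/139.9 = 0.3281 mA.
V(R_b) = I·R = 18.31 V; P = V·I = 18.31 × 0.3281 = 6.007 mW.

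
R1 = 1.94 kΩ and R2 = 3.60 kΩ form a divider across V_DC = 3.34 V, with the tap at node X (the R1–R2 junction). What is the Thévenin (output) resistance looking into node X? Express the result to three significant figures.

R_th ≈ 1.26 kΩ

Zeroing V_DC shorts the top of R1 to ground, so R_th = R1 ‖ R2 = 1.261 kΩ.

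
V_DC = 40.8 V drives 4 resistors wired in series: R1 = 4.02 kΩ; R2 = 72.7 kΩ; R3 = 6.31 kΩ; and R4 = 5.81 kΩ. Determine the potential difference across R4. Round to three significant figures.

ΣR = 4.02 + 72.7 + 6.31 + 5.81 = 88.84 kΩ.
V = V_DC · R/ΣR = 40.8 × 0.06540 = 2.668 V.

V ≈ 2.67 V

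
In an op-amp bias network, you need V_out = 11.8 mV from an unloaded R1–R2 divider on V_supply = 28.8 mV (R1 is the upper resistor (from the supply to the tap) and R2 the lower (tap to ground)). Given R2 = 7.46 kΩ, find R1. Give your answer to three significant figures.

Required fraction k = V_out/V_supply = 0.4097.
So R1 = R2 · (V_supply/V_out − 1) = 7.46 × (28.8/11.8 − 1) = 7.46 × 1.441 = 10.75 kΩ.

R1 ≈ 10.7 kΩ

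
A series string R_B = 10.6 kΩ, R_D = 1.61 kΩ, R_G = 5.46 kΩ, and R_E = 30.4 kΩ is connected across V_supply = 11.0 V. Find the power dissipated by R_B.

P ≈ 0.555 mW

Series current I = V_supply/ΣR = 11.0/48.07 = 0.2288 mA.
P = I²R = 0.05236 × 10.6 = 0.5551 mW.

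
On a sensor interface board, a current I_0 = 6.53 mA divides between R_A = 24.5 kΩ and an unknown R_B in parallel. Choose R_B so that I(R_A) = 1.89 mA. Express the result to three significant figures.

In a two-way split, I_A/I_0 = R_B/(R_A + R_B).
1.89/6.53 = R_B/(R_A + R_B) → R_B = R_A · (0.2894)/(1 − 0.2894) = 24.5 × 0.4073 = 9.980 kΩ.

R_B ≈ 9.98 kΩ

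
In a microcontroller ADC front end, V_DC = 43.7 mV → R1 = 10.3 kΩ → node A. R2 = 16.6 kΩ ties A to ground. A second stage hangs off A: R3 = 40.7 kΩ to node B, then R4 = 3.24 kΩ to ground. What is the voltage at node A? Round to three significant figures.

The second stage (R3 + R4 = 43.94 kΩ) loads node A in parallel with R2.
Effective lower resistance at A: R2 ‖ 43.94 = 12.05 kΩ.
So V_A = 43.7 × 0.5391 = 23.56 mV.

V_A ≈ 23.6 mV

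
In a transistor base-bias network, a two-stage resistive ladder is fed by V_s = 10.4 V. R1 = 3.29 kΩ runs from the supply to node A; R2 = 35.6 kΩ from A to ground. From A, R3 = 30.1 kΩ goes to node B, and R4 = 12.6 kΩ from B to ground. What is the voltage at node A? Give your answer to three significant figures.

V_A ≈ 8.89 V

Node A sees R2 in parallel with the series input of stage 2, R3 + R4 = 42.70 kΩ.
Effective lower resistance at A: R2 ‖ 42.70 = 19.41 kΩ.
First divider: V_A = V_s · 19.41/(3.29 + 19.41) = 8.893 V.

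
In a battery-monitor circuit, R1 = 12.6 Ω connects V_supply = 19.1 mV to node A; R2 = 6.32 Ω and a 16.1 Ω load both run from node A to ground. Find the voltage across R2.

V_out ≈ 5.06 mV

First combine the lower leg with the load: R2 ‖ R_L = 4.538 Ω.
Voltage divider with the loaded lower leg: V_out = 19.1 × 4.538/(12.6 + 4.538) = 19.1 × 0.2648 = 5.058 mV.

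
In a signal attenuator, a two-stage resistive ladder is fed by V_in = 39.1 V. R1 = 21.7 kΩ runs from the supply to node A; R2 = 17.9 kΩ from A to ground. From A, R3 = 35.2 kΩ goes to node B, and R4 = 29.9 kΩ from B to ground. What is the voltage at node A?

V_A ≈ 15.4 V

The second stage (R3 + R4 = 65.10 kΩ) loads node A in parallel with R2.
R2 ‖ (R3+R4) = 14.04 kΩ.
First divider: V_A = V_in · 14.04/(21.7 + 14.04) = 15.36 V.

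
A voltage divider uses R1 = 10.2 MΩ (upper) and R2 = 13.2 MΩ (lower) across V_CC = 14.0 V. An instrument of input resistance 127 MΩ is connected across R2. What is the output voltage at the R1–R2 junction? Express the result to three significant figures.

V_out ≈ 7.56 V

The load sits in parallel with R2, giving an effective lower resistance R2' = R2·R_L/(R2+R_L) = 11.96 MΩ.
Then V_out = V_CC · R2'/(R1 + R2') = 14.0 × 11.96/22.16 = 7.555 V.
(Unloaded it would be 7.90 V; the load pulls it down.)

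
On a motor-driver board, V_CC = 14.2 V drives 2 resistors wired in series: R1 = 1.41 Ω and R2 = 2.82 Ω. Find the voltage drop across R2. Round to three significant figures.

Series total: ΣR = 1.41 + 2.82 = 4.230 Ω.
By the voltage-divider rule, V = 14.2 × 2.820/4.230 = 9.467 V.

V ≈ 9.47 V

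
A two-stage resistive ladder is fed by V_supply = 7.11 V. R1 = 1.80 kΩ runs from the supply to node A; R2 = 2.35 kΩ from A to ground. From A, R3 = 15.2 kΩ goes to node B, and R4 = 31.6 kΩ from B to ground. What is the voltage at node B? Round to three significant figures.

V_B ≈ 2.66 V

The second stage (R3 + R4 = 46.80 kΩ) loads node A in parallel with R2.
Effective lower resistance at A: R2 ‖ 46.80 = 2.238 kΩ.
V_A = 7.11 × 2.238/(1.80 + 2.238) = 3.940 V.
V_B = V_A × 0.6752 = 2.661 V.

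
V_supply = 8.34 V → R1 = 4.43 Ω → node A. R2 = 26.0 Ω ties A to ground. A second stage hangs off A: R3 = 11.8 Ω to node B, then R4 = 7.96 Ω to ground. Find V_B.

V_B ≈ 2.41 V

Looking into the second stage from A: R3 + R4 = 19.76 Ω appears in parallel with R2.
Effective lower resistance at A: R2 ‖ 19.76 = 11.23 Ω.
So V_A = 8.34 × 0.7171 = 5.980 V.
Then the unloaded second divider: V_B = V_A × R4/(R3+R4) = 5.980 × 0.4028 = 2.409 V.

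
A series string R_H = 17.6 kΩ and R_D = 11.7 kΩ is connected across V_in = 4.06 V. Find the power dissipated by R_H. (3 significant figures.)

P ≈ 0.338 mW

Series current I = V_in/ΣR = 4.06/29.30 = 0.1386 mA.
P = I²R = 0.01920 × 17.6 = 0.3379 mW.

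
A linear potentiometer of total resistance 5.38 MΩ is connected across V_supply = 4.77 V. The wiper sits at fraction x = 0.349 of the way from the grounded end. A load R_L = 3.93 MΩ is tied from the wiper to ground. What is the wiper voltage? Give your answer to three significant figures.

Lower segment x·R_p = 1.878 MΩ; upper segment (1−x)·R_p = 3.502 MΩ.
(x·R_p) ‖ R_L = 1.271 MΩ.
Loaded-divider output: V_out = 4.77 × 0.2662 = 1.270 V.

V_out ≈ 1.27 V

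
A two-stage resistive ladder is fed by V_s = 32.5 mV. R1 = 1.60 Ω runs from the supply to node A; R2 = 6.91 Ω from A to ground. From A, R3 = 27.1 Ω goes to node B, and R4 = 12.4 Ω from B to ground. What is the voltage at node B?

V_B ≈ 8.02 mV

Node A sees R2 in parallel with the series input of stage 2, R3 + R4 = 39.50 Ω.
Effective lower resistance at A: R2 ‖ 39.50 = 5.881 Ω.
First divider: V_A = V_s · 5.881/(1.60 + 5.881) = 25.55 mV.
Stage 2 is unloaded, so V_B = V_A · R4/(R3+R4) = 25.55 × 12.4/39.50 = 8.021 mV.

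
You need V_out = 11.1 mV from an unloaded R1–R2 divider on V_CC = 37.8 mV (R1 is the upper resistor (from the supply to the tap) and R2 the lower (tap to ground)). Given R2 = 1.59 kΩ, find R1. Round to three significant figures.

R1 ≈ 3.82 kΩ

The divider ratio is R2/(R1+R2) = 11.1/37.8 = 0.2937.
R1 = R2·(1/k − 1) = 1.59 × 2.405 = 3.825 kΩ.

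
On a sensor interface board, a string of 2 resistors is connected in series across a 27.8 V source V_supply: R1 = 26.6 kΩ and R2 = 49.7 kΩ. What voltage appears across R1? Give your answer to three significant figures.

V ≈ 9.69 V

ΣR = 26.6 + 49.7 = 76.30 kΩ.
V = V_supply · R/ΣR = 27.8 × 0.3486 = 9.692 V.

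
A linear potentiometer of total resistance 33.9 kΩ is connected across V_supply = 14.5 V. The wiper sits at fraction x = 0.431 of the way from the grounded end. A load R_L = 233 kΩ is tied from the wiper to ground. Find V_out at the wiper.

V_out ≈ 6.03 V

Split the track: R_lower = x·R_p = 14.61 kΩ, R_upper = (1−x)·R_p = 19.29 kΩ.
Lower segment in parallel with the load: 14.61 ‖ 233 = 13.75 kΩ.
V_out = 14.5 × 13.75/(19.29 + 13.75) = 6.034 V.
(Unloaded: V_out = x·V_supply = 6.25 V.)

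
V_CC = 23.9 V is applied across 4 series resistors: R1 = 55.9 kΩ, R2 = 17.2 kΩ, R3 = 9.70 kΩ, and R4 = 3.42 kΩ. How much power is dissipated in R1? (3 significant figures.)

P ≈ 4.30 mW

ΣR = 86.22 kΩ → I = 23.9/86.22 = 0.2772 mA.
V(R1) = I·R = 15.50 V; P = V·I = 15.50 × 0.2772 = 4.295 mW.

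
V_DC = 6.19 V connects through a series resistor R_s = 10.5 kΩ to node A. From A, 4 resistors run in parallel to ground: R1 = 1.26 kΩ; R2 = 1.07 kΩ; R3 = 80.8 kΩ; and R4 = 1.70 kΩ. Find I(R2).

Combine the parallel branches: R_p = (1/1.26 + 1/1.07 + 1/80.8 + 1/1.70)⁻¹ = 0.4294 kΩ.
Node voltage V_A = V_DC · R_p/(R_s + R_p) = 6.19 × 0.03929 = 0.2432 V.
I(R2) = V_A / R2 = 0.2432/1.07 = 0.2273 mA.
(Equivalently: I_total = 0.5664 mA, then current-divider fraction G_k/ΣG = 0.4013.)

I ≈ 0.227 mA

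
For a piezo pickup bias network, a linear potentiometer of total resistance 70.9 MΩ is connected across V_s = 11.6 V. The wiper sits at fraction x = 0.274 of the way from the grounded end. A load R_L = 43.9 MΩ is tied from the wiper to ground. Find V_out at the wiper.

V_out ≈ 2.41 V

Split the track: R_lower = x·R_p = 19.43 MΩ, R_upper = (1−x)·R_p = 51.47 MΩ.
(x·R_p) ‖ R_L = 13.47 MΩ.
V_out = 11.6 × 13.47/(51.47 + 13.47) = 2.406 V.
(Unloaded: V_out = x·V_s = 3.18 V.)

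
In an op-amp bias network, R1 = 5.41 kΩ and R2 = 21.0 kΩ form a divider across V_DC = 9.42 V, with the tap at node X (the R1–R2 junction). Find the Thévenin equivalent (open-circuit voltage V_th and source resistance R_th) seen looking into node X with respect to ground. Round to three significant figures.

V_th is the unloaded tap voltage: V_DC · R2/(R1+R2) = 9.42 × 0.7952 = 7.490 V.
With V_DC suppressed (replaced by a short), R_th = R1 ‖ R2 = (5.410 × 21.0)/(5.410 + 21.0) = 4.302 kΩ.

V_th ≈ 7.49 V, R_th ≈ 4.30 kΩ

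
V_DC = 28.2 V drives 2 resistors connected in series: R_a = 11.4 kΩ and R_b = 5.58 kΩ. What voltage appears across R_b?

Series total: ΣR = 11.4 + 5.58 = 16.98 kΩ.
Voltage divider: V = V_DC · (5.580 / 16.98) = 28.2 × 0.3286 = 9.267 V.

V ≈ 9.27 V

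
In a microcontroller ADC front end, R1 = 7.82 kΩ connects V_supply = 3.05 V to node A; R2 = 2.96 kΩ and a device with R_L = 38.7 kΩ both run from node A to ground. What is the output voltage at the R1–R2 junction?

The load sits in parallel with R2, giving an effective lower resistance R2' = R2·R_L/(R2+R_L) = 2.750 kΩ.
Voltage divider with the loaded lower leg: V_out = 3.05 × 2.750/(7.82 + 2.750) = 3.05 × 0.2601 = 0.7935 V.
(Unloaded it would be 0.837 V; the load pulls it down.)

V_out ≈ 0.793 V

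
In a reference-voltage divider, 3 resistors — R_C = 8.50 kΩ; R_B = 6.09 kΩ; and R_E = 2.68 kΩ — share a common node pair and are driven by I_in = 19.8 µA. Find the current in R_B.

I ≈ 4.96 µA

ΣG = 1/8.50 + 1/6.09 + 1/2.68 = 0.6550.
By the current-divider rule, I = I_in · G_k/ΣG = 19.8 × 0.2507 = 4.964 µA.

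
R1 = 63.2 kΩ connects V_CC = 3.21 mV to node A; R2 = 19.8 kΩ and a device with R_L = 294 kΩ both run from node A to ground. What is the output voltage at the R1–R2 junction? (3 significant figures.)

V_out ≈ 0.728 mV

First combine the lower leg with the load: R2 ‖ R_L = 18.55 kΩ.
Voltage divider with the loaded lower leg: V_out = 3.21 × 18.55/(63.2 + 18.55) = 3.21 × 0.2269 = 0.7284 mV.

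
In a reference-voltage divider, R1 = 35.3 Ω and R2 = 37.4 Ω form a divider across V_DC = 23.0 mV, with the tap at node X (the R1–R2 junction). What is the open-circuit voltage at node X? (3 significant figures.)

V_th is the unloaded tap voltage: V_DC · R2/(R1+R2) = 23.0 × 0.5144 = 11.83 mV.

V_th ≈ 11.8 mV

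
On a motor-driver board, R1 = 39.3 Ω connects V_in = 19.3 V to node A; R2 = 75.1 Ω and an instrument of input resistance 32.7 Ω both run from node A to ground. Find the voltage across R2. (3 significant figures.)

R2 ‖ R_L = (75.1 × 32.7)/(75.1 + 32.7) = 22.78 Ω.
Now apply the divider: V_out = 19.3 × 0.3670 = 7.082 V.
(Unloaded it would be 12.7 V; the load pulls it down.)

V_out ≈ 7.08 V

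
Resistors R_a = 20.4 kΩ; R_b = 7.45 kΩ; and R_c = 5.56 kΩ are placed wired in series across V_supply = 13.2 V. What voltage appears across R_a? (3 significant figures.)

V ≈ 8.06 V

Series total: ΣR = 20.4 + 7.45 + 5.56 = 33.41 kΩ.
Voltage divider: V = V_supply · (20.40 / 33.41) = 13.2 × 0.6106 = 8.060 V.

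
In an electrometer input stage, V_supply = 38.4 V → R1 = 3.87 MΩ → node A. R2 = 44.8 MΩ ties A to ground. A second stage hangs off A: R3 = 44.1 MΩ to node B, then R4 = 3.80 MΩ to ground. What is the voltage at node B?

V_B ≈ 2.61 V

Node A sees R2 in parallel with the series input of stage 2, R3 + R4 = 47.90 MΩ.
R2 ‖ (R3+R4) = 23.15 MΩ.
V_A = 38.4 × 23.15/(3.87 + 23.15) = 32.90 V.
V_B = V_A × 0.07933 = 2.610 V.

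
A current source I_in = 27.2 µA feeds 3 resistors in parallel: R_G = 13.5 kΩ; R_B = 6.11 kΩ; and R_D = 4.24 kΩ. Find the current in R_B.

I ≈ 9.40 µA

Total conductance ΣG = 1/13.5 + 1/6.11 + 1/4.24 = 0.4736 (units of 1/kΩ).
By the current-divider rule, I = I_in · G_k/ΣG = 27.2 × 0.3456 = 9.400 µA.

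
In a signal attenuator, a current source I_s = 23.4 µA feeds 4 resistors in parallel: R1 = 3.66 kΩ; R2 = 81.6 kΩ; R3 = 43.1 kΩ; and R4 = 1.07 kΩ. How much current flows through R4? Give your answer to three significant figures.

ΣG = 1/3.66 + 1/81.6 + 1/43.1 + 1/1.07 = 1.243.
Current divider: I(R4) = I_s · G_k/ΣG = 23.4 × (0.9346/1.243) = 23.4 × 0.7517 = 17.59 µA.

I ≈ 17.6 µA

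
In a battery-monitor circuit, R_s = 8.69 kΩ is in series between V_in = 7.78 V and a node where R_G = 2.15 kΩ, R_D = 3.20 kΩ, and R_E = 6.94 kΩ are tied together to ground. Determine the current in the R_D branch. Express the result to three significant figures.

I ≈ 0.270 mA

Combine the parallel branches: R_p = (1/2.15 + 1/3.20 + 1/6.94)⁻¹ = 1.085 kΩ.
V_A by voltage divider: V_A = 7.78 × 1.085/(8.69 + 1.085) = 0.8635 V.
I(R_D) = V_A / R_D = 0.8635/3.20 = 0.2698 mA.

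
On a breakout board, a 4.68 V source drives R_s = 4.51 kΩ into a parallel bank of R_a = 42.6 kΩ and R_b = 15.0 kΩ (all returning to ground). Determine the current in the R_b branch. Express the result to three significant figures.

Equivalent of the parallel group: R_p = 11.09 kΩ.
Node voltage V_A = V_s · R_p/(R_s + R_p) = 4.68 × 0.7110 = 3.327 V.
I(R_b) = V_A / R_b = 3.327/15.0 = 0.2218 mA.
(Check via current divider: I_total = 0.2999 mA; share G_k/ΣG = 0.7396 → same result.)

I ≈ 0.222 mA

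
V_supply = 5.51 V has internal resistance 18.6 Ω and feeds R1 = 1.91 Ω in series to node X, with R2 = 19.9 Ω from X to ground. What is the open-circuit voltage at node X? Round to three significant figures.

V_th ≈ 2.71 V

R1' = 18.6 + 1.91 = 20.51 Ω (source resistance + R1).
With X open, the divider is unloaded: V_th = 5.51 × 19.9/40.41 = 2.713 V.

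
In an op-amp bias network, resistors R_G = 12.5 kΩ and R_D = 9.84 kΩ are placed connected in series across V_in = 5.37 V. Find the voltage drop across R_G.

ΣR = 12.5 + 9.84 = 22.34 kΩ.
By the voltage-divider rule, V = 5.37 × 12.50/22.34 = 3.005 V.

V ≈ 3.00 V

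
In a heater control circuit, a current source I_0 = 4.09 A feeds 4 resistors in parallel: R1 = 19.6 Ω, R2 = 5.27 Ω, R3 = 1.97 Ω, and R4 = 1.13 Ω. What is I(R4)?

Total conductance ΣG = 1/19.6 + 1/5.27 + 1/1.97 + 1/1.13 = 1.633 (units of 1/Ω).
R4 takes the fraction G_k/ΣG = 0.8850/1.633 = 0.5418, so I = 4.09 × 0.5418 = 2.216 A.

I ≈ 2.22 A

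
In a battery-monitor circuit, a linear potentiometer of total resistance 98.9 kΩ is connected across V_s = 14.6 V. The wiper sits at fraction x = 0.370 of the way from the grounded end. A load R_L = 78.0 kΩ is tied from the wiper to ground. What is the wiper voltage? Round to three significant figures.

Lower segment x·R_p = 36.59 kΩ; upper segment (1−x)·R_p = 62.31 kΩ.
Lower segment in parallel with the load: 36.59 ‖ 78.0 = 24.91 kΩ.
Loaded-divider output: V_out = 14.6 × 0.2856 = 4.170 V.

V_out ≈ 4.17 V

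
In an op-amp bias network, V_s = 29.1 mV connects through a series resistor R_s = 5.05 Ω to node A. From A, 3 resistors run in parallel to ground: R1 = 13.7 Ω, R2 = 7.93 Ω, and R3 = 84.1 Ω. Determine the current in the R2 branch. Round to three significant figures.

Combine the parallel branches: R_p = (1/13.7 + 1/7.93 + 1/84.1)⁻¹ = 4.740 Ω.
V_A by voltage divider: V_A = 29.1 × 4.740/(5.05 + 4.740) = 14.09 mV.
I(R2) = V_A / R2 = 14.09/7.93 = 1.777 mA.
(Equivalently: I_total = 2.973 mA, then current-divider fraction G_k/ΣG = 0.5977.)

I ≈ 1.78 mA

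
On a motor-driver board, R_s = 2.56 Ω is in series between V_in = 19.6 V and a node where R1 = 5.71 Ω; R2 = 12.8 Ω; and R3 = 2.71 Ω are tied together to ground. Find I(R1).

Parallel bank: R_p = 1/(1/5.71 + 1/12.8 + 1/2.71) = 1.607 Ω.
V_A by voltage divider: V_A = 19.6 × 1.607/(2.56 + 1.607) = 7.559 V.
Branch current I = V_A/R1 = 7.559/5.71 = 1.324 A.
(Check via current divider: I_total = 4.704 A; share G_k/ΣG = 0.2814 → same result.)

I ≈ 1.32 A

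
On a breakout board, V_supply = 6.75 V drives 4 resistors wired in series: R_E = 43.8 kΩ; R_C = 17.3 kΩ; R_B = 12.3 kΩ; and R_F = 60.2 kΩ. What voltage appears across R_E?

Total series resistance ΣR = 43.8 + 17.3 + 12.3 + 60.2 = 133.6 kΩ.
By the voltage-divider rule, V = 6.75 × 43.80/133.6 = 2.213 V.

V ≈ 2.21 V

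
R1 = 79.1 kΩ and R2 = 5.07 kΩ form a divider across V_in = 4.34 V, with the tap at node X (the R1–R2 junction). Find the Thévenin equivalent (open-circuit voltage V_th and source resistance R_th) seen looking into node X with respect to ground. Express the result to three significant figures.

With X open, the divider is unloaded: V_th = 4.34 × 5.07/84.17 = 0.2614 V.
With V_in suppressed (replaced by a short), R_th = R1 ‖ R2 = (79.10 × 5.07)/(79.10 + 5.07) = 4.765 kΩ.

V_th ≈ 0.261 V, R_th ≈ 4.76 kΩ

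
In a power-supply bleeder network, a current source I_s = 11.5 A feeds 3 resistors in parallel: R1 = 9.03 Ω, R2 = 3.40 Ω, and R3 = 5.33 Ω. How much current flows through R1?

I ≈ 2.15 A

Total conductance ΣG = 1/9.03 + 1/3.40 + 1/5.33 = 0.5925 (units of 1/Ω).
Current divider: I(R1) = I_s · G_k/ΣG = 11.5 × (0.1107/0.5925) = 11.5 × 0.1869 = 2.150 A.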